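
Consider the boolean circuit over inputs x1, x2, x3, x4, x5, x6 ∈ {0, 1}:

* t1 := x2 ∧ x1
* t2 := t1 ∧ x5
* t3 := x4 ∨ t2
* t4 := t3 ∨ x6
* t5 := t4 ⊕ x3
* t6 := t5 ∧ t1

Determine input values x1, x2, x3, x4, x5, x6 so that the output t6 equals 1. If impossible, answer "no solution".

t6 = t5 ∧ t1 must be 1, so both t5 = 1 and t1 = 1.
t5 = t4 ⊕ x3 must be 1, so t4 and x3 differ.
Check with x1=1, x2=1, x3=1, x4=0, x5=0, x6=0:
t1 = x2 ∧ x1 = 1 ∧ 1 = 1
t2 = t1 ∧ x5 = 1 ∧ 0 = 0
t3 = x4 ∨ t2 = 0 ∨ 0 = 0
t4 = t3 ∨ x6 = 0 ∨ 0 = 0
t5 = t4 ⊕ x3 = 0 ⊕ 1 = 1
t6 = t5 ∧ t1 = 1 ∧ 1 = 1
So t6 = 1 as required.

x1=1, x2=1, x3=1, x4=0, x5=0, x6=0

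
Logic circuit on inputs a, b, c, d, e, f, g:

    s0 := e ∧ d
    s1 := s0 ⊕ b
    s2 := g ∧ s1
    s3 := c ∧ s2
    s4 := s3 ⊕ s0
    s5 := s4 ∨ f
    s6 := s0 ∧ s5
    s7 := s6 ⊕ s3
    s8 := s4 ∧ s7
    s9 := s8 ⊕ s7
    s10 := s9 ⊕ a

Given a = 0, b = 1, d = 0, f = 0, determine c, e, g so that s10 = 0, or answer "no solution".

s10 = s9 ⊕ a must be 0, so s9 and a are equal.
Check with a = 0, b = 1, d = 0, f = 0 and c=1, e=0, g=0:
s0 = e ∧ d = 0 ∧ 0 = 0
s1 = s0 ⊕ b = 0 ⊕ 1 = 1
s2 = g ∧ s1 = 0 ∧ 1 = 0
s3 = c ∧ s2 = 1 ∧ 0 = 0
s4 = s3 ⊕ s0 = 0 ⊕ 0 = 0
s5 = s4 ∨ f = 0 ∨ 0 = 0
s6 = s0 ∧ s5 = 0 ∧ 0 = 0
s7 = s6 ⊕ s3 = 0 ⊕ 0 = 0
s8 = s4 ∧ s7 = 0 ∧ 0 = 0
s9 = s8 ⊕ s7 = 0 ⊕ 0 = 0
s10 = s9 ⊕ a = 0 ⊕ 0 = 0
So s10 = 0.

c=1, e=0, g=0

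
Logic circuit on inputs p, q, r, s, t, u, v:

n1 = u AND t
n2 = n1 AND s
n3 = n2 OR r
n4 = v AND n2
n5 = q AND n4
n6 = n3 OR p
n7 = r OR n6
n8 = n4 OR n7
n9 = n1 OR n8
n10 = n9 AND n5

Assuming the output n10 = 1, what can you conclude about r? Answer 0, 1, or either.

either

Both values of r occur among assignments with n10 = 1:
  r=0: p=0, q=1, r=0, s=1, t=1, u=1, v=1
  r=1: p=0, q=1, r=1, s=1, t=1, u=1, v=1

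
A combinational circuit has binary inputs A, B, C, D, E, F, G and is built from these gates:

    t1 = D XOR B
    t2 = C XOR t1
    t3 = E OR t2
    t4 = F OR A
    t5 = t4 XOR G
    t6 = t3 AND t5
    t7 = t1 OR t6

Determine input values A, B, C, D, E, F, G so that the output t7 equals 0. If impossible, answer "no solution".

t7 = t1 OR t6 must be 0, so both t1 = 0 and t6 = 0.
Check with A=1 B=0 C=0 D=0 E=1 F=0 G=1:
t1 = D XOR B = 0 XOR 0 = 0
t2 = C XOR t1 = 0 XOR 0 = 0
t3 = E OR t2 = 1 OR 0 = 1
t4 = F OR A = 0 OR 1 = 1
t5 = t4 XOR G = 1 XOR 1 = 0
t6 = t3 AND t5 = 1 AND 0 = 0
t7 = t1 OR t6 = 0 OR 0 = 0
So t7 = 0 as required.

A=1 B=0 C=0 D=0 E=1 F=0 G=1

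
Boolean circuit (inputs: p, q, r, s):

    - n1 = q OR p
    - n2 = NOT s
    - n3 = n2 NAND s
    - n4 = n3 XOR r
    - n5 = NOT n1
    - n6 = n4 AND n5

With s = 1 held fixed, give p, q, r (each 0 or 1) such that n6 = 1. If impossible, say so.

n6 = n4 AND n5 must be 1, so both n4 = 1 and n5 = 1.
Check with s = 1 and p=0, q=0, r=0:
n1 = q OR p = 0 OR 0 = 0
n2 = NOT s = NOT 1 = 0
n3 = n2 NAND s = 0 NAND 1 = 1
n4 = n3 XOR r = 1 XOR 0 = 1
n5 = NOT n1 = NOT 0 = 1
n6 = n4 AND n5 = 1 AND 1 = 1
So n6 = 1.

p=0, q=0, r=0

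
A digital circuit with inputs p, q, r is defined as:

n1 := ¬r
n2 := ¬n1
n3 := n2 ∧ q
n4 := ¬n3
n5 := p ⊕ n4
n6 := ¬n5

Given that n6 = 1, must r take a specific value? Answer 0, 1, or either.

either

Both values of r occur among assignments with n6 = 1:
  r=0: p=1, q=0, r=0
  r=1: p=0, q=1, r=1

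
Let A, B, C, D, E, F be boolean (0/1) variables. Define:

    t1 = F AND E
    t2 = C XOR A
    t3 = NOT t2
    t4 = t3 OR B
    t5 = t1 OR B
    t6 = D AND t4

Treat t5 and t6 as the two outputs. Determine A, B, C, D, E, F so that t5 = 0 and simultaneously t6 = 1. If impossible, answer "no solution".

A=0, B=0, C=0, D=1, E=0, F=0

Check with A=0, B=0, C=0, D=1, E=0, F=0:
t1 = F AND E = 0 AND 0 = 0
t2 = C XOR A = 0 XOR 0 = 0
t3 = NOT t2 = NOT 0 = 1
t4 = t3 OR B = 1 OR 0 = 1
t5 = t1 OR B = 0 OR 0 = 0
t6 = D AND t4 = 1 AND 1 = 1
So t5 = 0 and t6 = 1.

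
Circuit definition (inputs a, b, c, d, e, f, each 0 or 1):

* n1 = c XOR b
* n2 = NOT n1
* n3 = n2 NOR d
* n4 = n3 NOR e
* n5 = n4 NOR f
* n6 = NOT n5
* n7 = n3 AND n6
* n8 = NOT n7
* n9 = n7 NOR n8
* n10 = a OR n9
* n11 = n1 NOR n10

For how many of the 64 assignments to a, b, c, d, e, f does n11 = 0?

n11 = n1 NOR n10 must be 0, so at least one of n1, n10 is 1.
Enumerating the 64 input combinations, 48 give n11 = 0 and 16 give n11 = 1.

48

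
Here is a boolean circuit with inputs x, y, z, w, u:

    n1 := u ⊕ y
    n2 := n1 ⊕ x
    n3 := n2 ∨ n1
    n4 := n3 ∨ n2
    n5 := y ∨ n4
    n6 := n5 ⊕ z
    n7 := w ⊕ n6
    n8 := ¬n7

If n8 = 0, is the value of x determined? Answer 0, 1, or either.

either

Both values of x occur among assignments with n8 = 0:
  x=0: x=0, y=0, z=0, w=0, u=1
  x=1: x=1, y=0, z=0, w=0, u=0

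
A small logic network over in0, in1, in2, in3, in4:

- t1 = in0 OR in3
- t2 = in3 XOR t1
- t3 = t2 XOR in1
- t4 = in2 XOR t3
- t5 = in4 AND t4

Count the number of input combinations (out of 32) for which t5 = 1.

t5 = in4 AND t4 must be 1, so both in4 = 1 and t4 = 1.
t4 = in2 XOR t3 must be 1, so in2 and t3 differ.
Enumerating the 32 input combinations, 8 give t5 = 1 and 24 give t5 = 0.

8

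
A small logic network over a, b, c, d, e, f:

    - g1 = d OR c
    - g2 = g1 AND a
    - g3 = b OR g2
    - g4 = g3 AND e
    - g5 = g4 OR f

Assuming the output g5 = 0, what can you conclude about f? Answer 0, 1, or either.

0

g5 = g4 OR f must be 0, so both g4 = 0 and f = 0.
Every assignment with g5 = 0 has f = 0; there are 21 such assignment(s).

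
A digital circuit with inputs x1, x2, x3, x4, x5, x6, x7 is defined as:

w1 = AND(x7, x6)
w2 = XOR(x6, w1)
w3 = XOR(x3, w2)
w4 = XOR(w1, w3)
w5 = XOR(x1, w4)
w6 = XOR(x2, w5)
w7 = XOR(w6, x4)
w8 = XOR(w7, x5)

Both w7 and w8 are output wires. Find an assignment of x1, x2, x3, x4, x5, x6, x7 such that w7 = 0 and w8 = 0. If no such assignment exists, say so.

Check with x1=0, x2=0, x3=1, x4=1, x5=0, x6=0, x7=1:
w1 = AND(x7, x6) = AND(1, 0) = 0
w2 = XOR(x6, w1) = XOR(0, 0) = 0
w3 = XOR(x3, w2) = XOR(1, 0) = 1
w4 = XOR(w1, w3) = XOR(0, 1) = 1
w5 = XOR(x1, w4) = XOR(0, 1) = 1
w6 = XOR(x2, w5) = XOR(0, 1) = 1
w7 = XOR(w6, x4) = XOR(1, 1) = 0
w8 = XOR(w7, x5) = XOR(0, 0) = 0
So w7 = 0 and w8 = 0.

x1=0, x2=0, x3=1, x4=1, x5=0, x6=0, x7=1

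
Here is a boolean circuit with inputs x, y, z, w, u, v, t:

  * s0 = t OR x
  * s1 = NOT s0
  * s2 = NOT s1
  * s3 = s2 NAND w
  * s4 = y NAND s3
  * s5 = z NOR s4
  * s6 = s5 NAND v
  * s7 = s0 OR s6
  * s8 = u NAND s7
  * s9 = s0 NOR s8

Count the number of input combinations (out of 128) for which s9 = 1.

s9 = s0 NOR s8 must be 1, so both s0 = 0 and s8 = 0.
s0 = t OR x must be 0, so both t = 0 and x = 0.
s8 = u NAND s7 must be 0, so both u = 1 and s7 = 1.
Enumerating the 128 input combinations, 14 give s9 = 1 and 114 give s9 = 0.

14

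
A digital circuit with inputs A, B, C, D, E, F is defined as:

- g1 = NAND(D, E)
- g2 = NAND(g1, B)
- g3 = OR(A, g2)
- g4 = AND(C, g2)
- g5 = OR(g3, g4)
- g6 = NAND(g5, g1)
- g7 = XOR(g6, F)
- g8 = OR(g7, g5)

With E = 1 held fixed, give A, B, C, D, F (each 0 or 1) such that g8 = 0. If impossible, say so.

A=0 B=1 C=0 D=0 F=1

g8 = OR(g7, g5) must be 0, so both g7 = 0 and g5 = 0.
Check with E = 1 and A=0, B=1, C=0, D=0, F=1:
g1 = NAND(D, E) = NAND(0, 1) = 1
g2 = NAND(g1, B) = NAND(1, 1) = 0
g3 = OR(A, g2) = OR(0, 0) = 0
g4 = AND(C, g2) = AND(0, 0) = 0
g5 = OR(g3, g4) = OR(0, 0) = 0
g6 = NAND(g5, g1) = NAND(0, 1) = 1
g7 = XOR(g6, F) = XOR(1, 1) = 0
g8 = OR(g7, g5) = OR(0, 0) = 0
So g8 = 0.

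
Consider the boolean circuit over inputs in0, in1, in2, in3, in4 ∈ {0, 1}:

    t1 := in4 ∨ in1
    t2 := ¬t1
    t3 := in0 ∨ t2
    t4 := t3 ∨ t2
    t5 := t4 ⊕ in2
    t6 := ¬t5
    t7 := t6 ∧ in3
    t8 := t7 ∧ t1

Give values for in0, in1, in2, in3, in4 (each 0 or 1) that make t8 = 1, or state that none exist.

in0=0 in1=1 in2=0 in3=1 in4=1

t8 = t7 ∧ t1 must be 1, so both t7 = 1 and t1 = 1.
Check with in0=0 in1=1 in2=0 in3=1 in4=1:
t1 = in4 ∨ in1 = 1 ∨ 1 = 1
t2 = ¬t1 = ¬1 = 0
t3 = in0 ∨ t2 = 0 ∨ 0 = 0
t4 = t3 ∨ t2 = 0 ∨ 0 = 0
t5 = t4 ⊕ in2 = 0 ⊕ 0 = 0
t6 = ¬t5 = ¬0 = 1
t7 = t6 ∧ in3 = 1 ∧ 1 = 1
t8 = t7 ∧ t1 = 1 ∧ 1 = 1
So t8 = 1 as required.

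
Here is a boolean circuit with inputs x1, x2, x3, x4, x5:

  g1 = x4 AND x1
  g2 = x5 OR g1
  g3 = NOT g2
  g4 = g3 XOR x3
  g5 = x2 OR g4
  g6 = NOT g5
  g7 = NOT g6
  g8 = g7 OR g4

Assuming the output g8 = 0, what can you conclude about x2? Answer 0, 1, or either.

0

g8 = g7 OR g4 must be 0, so both g7 = 0 and g4 = 0.
g7 = NOT g6 must be 0, so g6 = 1.
Every assignment with g8 = 0 has x2 = 0; there are 8 such assignment(s).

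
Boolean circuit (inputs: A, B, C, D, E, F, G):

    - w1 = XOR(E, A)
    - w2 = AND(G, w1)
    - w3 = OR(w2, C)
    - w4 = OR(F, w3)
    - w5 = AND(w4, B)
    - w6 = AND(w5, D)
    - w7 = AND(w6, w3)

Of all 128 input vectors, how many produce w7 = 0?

108

w7 = AND(w6, w3) must be 0, so at least one of w6, w3 is 0.
Enumerating the 128 input combinations, 108 give w7 = 0 and 20 give w7 = 1.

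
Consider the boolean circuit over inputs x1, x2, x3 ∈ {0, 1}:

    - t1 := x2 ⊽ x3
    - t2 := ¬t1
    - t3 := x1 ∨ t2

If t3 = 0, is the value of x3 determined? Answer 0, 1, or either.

t3 = x1 ∨ t2 must be 0, so both x1 = 0 and t2 = 0.
t2 = ¬t1 must be 0, so t1 = 1.
Every assignment with t3 = 0 has x3 = 0; there are 1 such assignment(s).
  x1=0, x2=0, x3=0

0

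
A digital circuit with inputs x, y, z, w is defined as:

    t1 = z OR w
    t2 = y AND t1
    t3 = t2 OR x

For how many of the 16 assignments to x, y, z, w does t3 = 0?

5

t3 = t2 OR x must be 0, so both t2 = 0 and x = 0.
Enumerating the 16 input combinations, 5 give t3 = 0 and 11 give t3 = 1.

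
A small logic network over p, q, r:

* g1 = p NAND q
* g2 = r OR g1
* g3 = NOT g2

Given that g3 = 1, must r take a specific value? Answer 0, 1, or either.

0

g3 = NOT g2 must be 1, so g2 = 0.
g2 = r OR g1 must be 0, so both r = 0 and g1 = 0.
Every assignment with g3 = 1 has r = 0; there are 1 such assignment(s).
  p=1, q=1, r=0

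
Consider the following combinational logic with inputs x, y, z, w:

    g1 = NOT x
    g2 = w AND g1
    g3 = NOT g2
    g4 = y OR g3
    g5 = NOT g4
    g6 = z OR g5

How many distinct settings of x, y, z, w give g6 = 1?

g6 = z OR g5 must be 1, so at least one of z, g5 is 1.
Enumerating the 16 input combinations, 9 give g6 = 1 and 7 give g6 = 0.

9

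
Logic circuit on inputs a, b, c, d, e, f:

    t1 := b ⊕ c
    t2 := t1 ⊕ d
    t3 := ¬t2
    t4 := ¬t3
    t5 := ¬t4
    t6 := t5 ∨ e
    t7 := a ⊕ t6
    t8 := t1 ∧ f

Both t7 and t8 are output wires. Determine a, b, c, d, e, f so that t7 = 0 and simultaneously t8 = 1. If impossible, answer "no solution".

a=1 b=1 c=0 d=0 e=1 f=1

Check with a=1 b=1 c=0 d=0 e=1 f=1:
t1 = b ⊕ c = 1 ⊕ 0 = 1
t2 = t1 ⊕ d = 1 ⊕ 0 = 1
t3 = ¬t2 = ¬1 = 0
t4 = ¬t3 = ¬0 = 1
t5 = ¬t4 = ¬1 = 0
t6 = t5 ∨ e = 0 ∨ 1 = 1
t7 = a ⊕ t6 = 1 ⊕ 1 = 0
t8 = t1 ∧ f = 1 ∧ 1 = 1
So t7 = 0 and t8 = 1.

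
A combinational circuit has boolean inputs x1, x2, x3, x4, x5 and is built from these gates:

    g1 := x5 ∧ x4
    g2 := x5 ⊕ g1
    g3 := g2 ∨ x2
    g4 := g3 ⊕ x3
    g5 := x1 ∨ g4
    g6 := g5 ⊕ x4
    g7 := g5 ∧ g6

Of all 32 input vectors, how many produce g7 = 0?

20

g7 = g5 ∧ g6 must be 0, so at least one of g5, g6 is 0.
Enumerating the 32 input combinations, 20 give g7 = 0 and 12 give g7 = 1.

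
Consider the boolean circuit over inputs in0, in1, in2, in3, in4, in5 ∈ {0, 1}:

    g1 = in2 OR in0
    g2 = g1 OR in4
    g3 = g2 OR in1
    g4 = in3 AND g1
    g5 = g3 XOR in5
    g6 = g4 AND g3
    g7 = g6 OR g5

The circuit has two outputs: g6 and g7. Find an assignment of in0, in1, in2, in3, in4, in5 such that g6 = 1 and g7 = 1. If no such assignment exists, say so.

in0=1, in1=0, in2=0, in3=1, in4=0, in5=0

Check with in0=1, in1=0, in2=0, in3=1, in4=0, in5=0:
g1 = in2 OR in0 = 0 OR 1 = 1
g2 = g1 OR in4 = 1 OR 0 = 1
g3 = g2 OR in1 = 1 OR 0 = 1
g4 = in3 AND g1 = 1 AND 1 = 1
g5 = g3 XOR in5 = 1 XOR 0 = 1
g6 = g4 AND g3 = 1 AND 1 = 1
g7 = g6 OR g5 = 1 OR 1 = 1
So g6 = 1 and g7 = 1.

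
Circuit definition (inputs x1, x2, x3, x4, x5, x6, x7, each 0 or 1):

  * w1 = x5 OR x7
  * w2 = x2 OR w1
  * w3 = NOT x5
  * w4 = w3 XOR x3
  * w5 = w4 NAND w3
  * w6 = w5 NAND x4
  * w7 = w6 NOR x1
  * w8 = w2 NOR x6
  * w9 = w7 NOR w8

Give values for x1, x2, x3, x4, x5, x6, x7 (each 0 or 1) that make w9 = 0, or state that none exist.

x1=0, x2=1, x3=0, x4=1, x5=1, x6=1, x7=0

w9 = w7 NOR w8 must be 0, so at least one of w7, w8 is 1.
Check with x1=0, x2=1, x3=0, x4=1, x5=1, x6=1, x7=0:
w1 = x5 OR x7 = 1 OR 0 = 1
w2 = x2 OR w1 = 1 OR 1 = 1
w3 = NOT x5 = NOT 1 = 0
w4 = w3 XOR x3 = 0 XOR 0 = 0
w5 = w4 NAND w3 = 0 NAND 0 = 1
w6 = w5 NAND x4 = 1 NAND 1 = 0
w7 = w6 NOR x1 = 0 NOR 0 = 1
w8 = w2 NOR x6 = 1 NOR 1 = 0
w9 = w7 NOR w8 = 1 NOR 0 = 0
So w9 = 0 as required.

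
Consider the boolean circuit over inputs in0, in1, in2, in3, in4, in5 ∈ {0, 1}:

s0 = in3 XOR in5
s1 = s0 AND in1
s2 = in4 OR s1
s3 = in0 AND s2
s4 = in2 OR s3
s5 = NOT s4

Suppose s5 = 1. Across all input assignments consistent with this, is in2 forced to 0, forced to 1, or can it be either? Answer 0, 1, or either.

s5 = NOT s4 must be 1, so s4 = 0.
Every assignment with s5 = 1 has in2 = 0; there are 22 such assignment(s).

0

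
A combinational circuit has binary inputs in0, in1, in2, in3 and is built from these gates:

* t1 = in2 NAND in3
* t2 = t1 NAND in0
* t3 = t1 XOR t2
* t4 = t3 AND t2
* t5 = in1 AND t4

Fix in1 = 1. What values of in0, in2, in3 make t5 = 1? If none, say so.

Check with in1 = 1 and in0=1, in2=1, in3=1:
t1 = in2 NAND in3 = 1 NAND 1 = 0
t2 = t1 NAND in0 = 0 NAND 1 = 1
t3 = t1 XOR t2 = 0 XOR 1 = 1
t4 = t3 AND t2 = 1 AND 1 = 1
t5 = in1 AND t4 = 1 AND 1 = 1
So t5 = 1.

in0=1, in2=1, in3=1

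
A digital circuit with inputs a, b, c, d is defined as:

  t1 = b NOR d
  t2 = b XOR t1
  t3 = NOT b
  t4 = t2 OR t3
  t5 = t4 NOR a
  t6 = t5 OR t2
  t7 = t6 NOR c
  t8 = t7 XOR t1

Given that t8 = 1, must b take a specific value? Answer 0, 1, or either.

t8 = t7 XOR t1 must be 1, so t7 and t1 differ.
Every assignment with t8 = 1 has b = 0; there are 6 such assignment(s).

0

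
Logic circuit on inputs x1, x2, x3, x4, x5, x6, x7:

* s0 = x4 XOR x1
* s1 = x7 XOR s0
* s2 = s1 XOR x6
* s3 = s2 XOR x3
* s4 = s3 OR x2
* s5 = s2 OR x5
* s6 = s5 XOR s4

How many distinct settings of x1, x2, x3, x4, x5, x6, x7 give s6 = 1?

48

s6 = s5 XOR s4 must be 1, so s5 and s4 differ.
Enumerating the 128 input combinations, 48 give s6 = 1 and 80 give s6 = 0.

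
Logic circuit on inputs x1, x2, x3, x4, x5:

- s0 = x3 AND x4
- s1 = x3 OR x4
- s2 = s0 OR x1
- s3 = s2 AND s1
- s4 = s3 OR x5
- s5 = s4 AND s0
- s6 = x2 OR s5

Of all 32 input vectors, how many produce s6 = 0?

s6 = x2 OR s5 must be 0, so both x2 = 0 and s5 = 0.
s5 = s4 AND s0 must be 0, so at least one of s4, s0 is 0.
Enumerating the 32 input combinations, 12 give s6 = 0 and 20 give s6 = 1.

12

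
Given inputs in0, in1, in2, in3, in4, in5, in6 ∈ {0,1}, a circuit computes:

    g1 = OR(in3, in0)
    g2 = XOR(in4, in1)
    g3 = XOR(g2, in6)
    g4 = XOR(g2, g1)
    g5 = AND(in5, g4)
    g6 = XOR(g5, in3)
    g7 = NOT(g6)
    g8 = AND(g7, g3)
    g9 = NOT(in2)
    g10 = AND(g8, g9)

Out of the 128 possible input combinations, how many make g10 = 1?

16

g10 = AND(g8, g9) must be 1, so both g8 = 1 and g9 = 1.
g8 = AND(g7, g3) must be 1, so both g7 = 1 and g3 = 1.
Enumerating the 128 input combinations, 16 give g10 = 1 and 112 give g10 = 0.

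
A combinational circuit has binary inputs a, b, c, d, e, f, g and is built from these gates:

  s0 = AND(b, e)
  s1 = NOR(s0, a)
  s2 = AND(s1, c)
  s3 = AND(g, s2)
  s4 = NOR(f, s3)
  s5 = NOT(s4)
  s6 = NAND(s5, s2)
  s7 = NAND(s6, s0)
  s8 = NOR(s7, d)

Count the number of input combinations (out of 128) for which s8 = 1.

s8 = NOR(s7, d) must be 1, so both s7 = 0 and d = 0.
Enumerating the 128 input combinations, 16 give s8 = 1 and 112 give s8 = 0.

16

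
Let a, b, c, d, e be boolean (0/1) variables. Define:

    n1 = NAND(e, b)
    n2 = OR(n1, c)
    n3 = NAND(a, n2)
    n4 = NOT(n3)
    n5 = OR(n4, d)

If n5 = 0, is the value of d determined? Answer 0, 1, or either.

0

n5 = OR(n4, d) must be 0, so both n4 = 0 and d = 0.
n4 = NOT(n3) must be 0, so n3 = 1.
Every assignment with n5 = 0 has d = 0; there are 9 such assignment(s).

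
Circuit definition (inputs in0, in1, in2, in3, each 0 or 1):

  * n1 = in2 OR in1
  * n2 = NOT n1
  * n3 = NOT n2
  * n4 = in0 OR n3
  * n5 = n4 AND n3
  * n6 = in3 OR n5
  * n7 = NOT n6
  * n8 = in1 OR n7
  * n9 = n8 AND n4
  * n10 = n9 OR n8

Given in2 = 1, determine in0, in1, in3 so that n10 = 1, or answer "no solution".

n10 = n9 OR n8 must be 1, so at least one of n9, n8 is 1.
Check with in2 = 1 and in0=1, in1=1, in3=0:
n1 = in2 OR in1 = 1 OR 1 = 1
n2 = NOT n1 = NOT 1 = 0
n3 = NOT n2 = NOT 0 = 1
n4 = in0 OR n3 = 1 OR 1 = 1
n5 = n4 AND n3 = 1 AND 1 = 1
n6 = in3 OR n5 = 0 OR 1 = 1
n7 = NOT n6 = NOT 1 = 0
n8 = in1 OR n7 = 1 OR 0 = 1
n9 = n8 AND n4 = 1 AND 1 = 1
n10 = n9 OR n8 = 1 OR 1 = 1
So n10 = 1.

in0=1, in1=1, in3=0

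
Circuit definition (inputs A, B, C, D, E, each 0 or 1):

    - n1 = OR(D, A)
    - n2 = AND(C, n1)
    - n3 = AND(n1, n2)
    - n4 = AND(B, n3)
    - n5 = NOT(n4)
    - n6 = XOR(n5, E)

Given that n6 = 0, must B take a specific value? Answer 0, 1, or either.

either

Both values of B occur among assignments with n6 = 0:
  B=0: A=0, B=0, C=0, D=0, E=1
  B=1: A=0, B=1, C=0, D=0, E=1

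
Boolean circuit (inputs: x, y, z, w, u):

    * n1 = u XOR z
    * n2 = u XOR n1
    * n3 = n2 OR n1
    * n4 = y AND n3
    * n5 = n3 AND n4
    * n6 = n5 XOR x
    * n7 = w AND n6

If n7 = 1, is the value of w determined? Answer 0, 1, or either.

1

n7 = w AND n6 must be 1, so both w = 1 and n6 = 1.
Every assignment with n7 = 1 has w = 1; there are 8 such assignment(s).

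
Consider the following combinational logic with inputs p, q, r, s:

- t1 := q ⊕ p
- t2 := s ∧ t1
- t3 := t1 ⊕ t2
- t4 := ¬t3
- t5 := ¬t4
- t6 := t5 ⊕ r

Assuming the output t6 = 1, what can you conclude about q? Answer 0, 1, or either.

Both values of q occur among assignments with t6 = 1:
  q=0: p=0, q=0, r=1, s=0
  q=1: p=0, q=1, r=0, s=0

either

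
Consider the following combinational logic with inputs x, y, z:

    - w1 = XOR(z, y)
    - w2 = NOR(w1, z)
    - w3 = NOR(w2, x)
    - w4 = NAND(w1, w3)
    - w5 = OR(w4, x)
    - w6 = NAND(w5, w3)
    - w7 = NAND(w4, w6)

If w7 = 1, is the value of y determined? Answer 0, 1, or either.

either

Both values of y occur among assignments with w7 = 1:
  y=0: x=0, y=0, z=1
  y=1: x=0, y=1, z=0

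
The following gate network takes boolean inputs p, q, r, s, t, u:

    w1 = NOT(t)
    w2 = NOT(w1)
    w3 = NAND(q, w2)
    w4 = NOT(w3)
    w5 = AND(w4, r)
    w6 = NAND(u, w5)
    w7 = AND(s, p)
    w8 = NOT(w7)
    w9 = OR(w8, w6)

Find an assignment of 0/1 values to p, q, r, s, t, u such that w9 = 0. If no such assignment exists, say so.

Check with p=1, q=1, r=1, s=1, t=1, u=1:
w1 = NOT(t) = NOT 1 = 0
w2 = NOT(w1) = NOT 0 = 1
w3 = NAND(q, w2) = NAND(1, 1) = 0
w4 = NOT(w3) = NOT 0 = 1
w5 = AND(w4, r) = AND(1, 1) = 1
w6 = NAND(u, w5) = NAND(1, 1) = 0
w7 = AND(s, p) = AND(1, 1) = 1
w8 = NOT(w7) = NOT 1 = 0
w9 = OR(w8, w6) = OR(0, 0) = 0
So w9 = 0 as required.

p=1, q=1, r=1, s=1, t=1, u=1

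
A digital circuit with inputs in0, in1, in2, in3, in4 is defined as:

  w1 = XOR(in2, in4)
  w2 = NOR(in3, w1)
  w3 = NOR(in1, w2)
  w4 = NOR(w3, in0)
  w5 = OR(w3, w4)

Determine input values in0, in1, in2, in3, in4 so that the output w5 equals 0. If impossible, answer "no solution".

in0=1, in1=1, in2=1, in3=1, in4=0

w5 = OR(w3, w4) must be 0, so both w3 = 0 and w4 = 0.
w3 = NOR(in1, w2) must be 0, so at least one of in1, w2 is 1.
w4 = NOR(w3, in0) must be 0, so at least one of w3, in0 is 1.
Check with in0=1, in1=1, in2=1, in3=1, in4=0:
w1 = XOR(in2, in4) = XOR(1, 0) = 1
w2 = NOR(in3, w1) = NOR(1, 1) = 0
w3 = NOR(in1, w2) = NOR(1, 0) = 0
w4 = NOR(w3, in0) = NOR(0, 1) = 0
w5 = OR(w3, w4) = OR(0, 0) = 0
So w5 = 0 as required.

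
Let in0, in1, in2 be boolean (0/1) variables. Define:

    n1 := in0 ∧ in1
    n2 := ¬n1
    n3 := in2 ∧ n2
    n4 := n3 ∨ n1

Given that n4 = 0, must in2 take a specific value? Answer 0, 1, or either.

0

n4 = n3 ∨ n1 must be 0, so both n3 = 0 and n1 = 0.
n3 = in2 ∧ n2 must be 0, so at least one of in2, n2 is 0.
n1 = in0 ∧ in1 must be 0, so at least one of in0, in1 is 0.
Every assignment with n4 = 0 has in2 = 0; there are 3 such assignment(s).
  in0=0, in1=0, in2=0
  in0=0, in1=1, in2=0
  in0=1, in1=0, in2=0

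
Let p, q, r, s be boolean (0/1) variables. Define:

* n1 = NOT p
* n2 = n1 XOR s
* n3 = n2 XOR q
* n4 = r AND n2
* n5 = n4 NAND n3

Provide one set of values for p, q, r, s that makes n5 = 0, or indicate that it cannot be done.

p=0, q=0, r=1, s=0

Check with p=0, q=0, r=1, s=0:
n1 = NOT p = NOT 0 = 1
n2 = n1 XOR s = 1 XOR 0 = 1
n3 = n2 XOR q = 1 XOR 0 = 1
n4 = r AND n2 = 1 AND 1 = 1
n5 = n4 NAND n3 = 1 NAND 1 = 0
So n5 = 0 as required.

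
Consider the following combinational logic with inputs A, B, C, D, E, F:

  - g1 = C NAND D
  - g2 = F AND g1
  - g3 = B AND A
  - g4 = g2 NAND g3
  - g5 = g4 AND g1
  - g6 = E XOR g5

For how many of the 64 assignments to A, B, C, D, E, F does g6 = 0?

32

g6 = E XOR g5 must be 0, so E and g5 are equal.
Enumerating the 64 input combinations, 32 give g6 = 0 and 32 give g6 = 1.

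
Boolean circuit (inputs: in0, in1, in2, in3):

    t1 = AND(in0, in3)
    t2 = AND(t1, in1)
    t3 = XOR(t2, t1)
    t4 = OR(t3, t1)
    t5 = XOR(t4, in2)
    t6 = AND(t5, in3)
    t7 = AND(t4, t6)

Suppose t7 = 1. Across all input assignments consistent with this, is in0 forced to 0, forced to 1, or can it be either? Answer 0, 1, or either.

t7 = AND(t4, t6) must be 1, so both t4 = 1 and t6 = 1.
t4 = OR(t3, t1) must be 1, so at least one of t3, t1 is 1.
t6 = AND(t5, in3) must be 1, so both t5 = 1 and in3 = 1.
Every assignment with t7 = 1 has in0 = 1; there are 2 such assignment(s).
  in0=1, in1=0, in2=0, in3=1
  in0=1, in1=1, in2=0, in3=1

1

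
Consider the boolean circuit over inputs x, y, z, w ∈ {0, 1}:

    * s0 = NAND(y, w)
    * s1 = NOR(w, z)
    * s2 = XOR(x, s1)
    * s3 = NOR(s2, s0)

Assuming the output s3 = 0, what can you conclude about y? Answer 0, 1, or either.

Both values of y occur among assignments with s3 = 0:
  y=0: x=0, y=0, z=0, w=0
  y=1: x=0, y=1, z=0, w=0

either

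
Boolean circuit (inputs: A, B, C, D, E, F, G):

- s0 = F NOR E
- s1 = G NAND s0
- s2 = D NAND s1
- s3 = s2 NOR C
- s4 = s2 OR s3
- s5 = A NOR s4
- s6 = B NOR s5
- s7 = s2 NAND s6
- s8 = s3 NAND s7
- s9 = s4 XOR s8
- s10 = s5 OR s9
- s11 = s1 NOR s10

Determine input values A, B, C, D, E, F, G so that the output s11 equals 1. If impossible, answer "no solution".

s11 = s1 NOR s10 must be 1, so both s1 = 0 and s10 = 0.
Check with A=1, B=0, C=1, D=1, E=0, F=0, G=1:
s0 = F NOR E = 0 NOR 0 = 1
s1 = G NAND s0 = 1 NAND 1 = 0
s2 = D NAND s1 = 1 NAND 0 = 1
s3 = s2 NOR C = 1 NOR 1 = 0
s4 = s2 OR s3 = 1 OR 0 = 1
s5 = A NOR s4 = 1 NOR 1 = 0
s6 = B NOR s5 = 0 NOR 0 = 1
s7 = s2 NAND s6 = 1 NAND 1 = 0
s8 = s3 NAND s7 = 0 NAND 0 = 1
s9 = s4 XOR s8 = 1 XOR 1 = 0
s10 = s5 OR s9 = 0 OR 0 = 0
s11 = s1 NOR s10 = 0 NOR 0 = 1
So s11 = 1 as required.

A=1, B=0, C=1, D=1, E=0, F=0, G=1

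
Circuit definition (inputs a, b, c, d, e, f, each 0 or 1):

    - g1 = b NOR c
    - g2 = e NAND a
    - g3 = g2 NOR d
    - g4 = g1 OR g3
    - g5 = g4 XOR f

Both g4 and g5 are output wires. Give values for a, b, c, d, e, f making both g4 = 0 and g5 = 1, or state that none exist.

Check with a=1, b=1, c=0, d=1, e=1, f=1:
g1 = b NOR c = 1 NOR 0 = 0
g2 = e NAND a = 1 NAND 1 = 0
g3 = g2 NOR d = 0 NOR 1 = 0
g4 = g1 OR g3 = 0 OR 0 = 0
g5 = g4 XOR f = 0 XOR 1 = 1
So g4 = 0 and g5 = 1.

a=1, b=1, c=0, d=1, e=1, f=1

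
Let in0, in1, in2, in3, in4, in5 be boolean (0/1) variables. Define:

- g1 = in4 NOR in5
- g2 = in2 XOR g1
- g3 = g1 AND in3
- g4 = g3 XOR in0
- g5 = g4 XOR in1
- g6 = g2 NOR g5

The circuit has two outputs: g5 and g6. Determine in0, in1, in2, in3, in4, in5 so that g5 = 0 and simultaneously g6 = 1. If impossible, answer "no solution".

Check with in0=0, in1=0, in2=0, in3=0, in4=1, in5=1:
g1 = in4 NOR in5 = 1 NOR 1 = 0
g2 = in2 XOR g1 = 0 XOR 0 = 0
g3 = g1 AND in3 = 0 AND 0 = 0
g4 = g3 XOR in0 = 0 XOR 0 = 0
g5 = g4 XOR in1 = 0 XOR 0 = 0
g6 = g2 NOR g5 = 0 NOR 0 = 1
So g5 = 0 and g6 = 1.

in0=0, in1=0, in2=0, in3=0, in4=1, in5=1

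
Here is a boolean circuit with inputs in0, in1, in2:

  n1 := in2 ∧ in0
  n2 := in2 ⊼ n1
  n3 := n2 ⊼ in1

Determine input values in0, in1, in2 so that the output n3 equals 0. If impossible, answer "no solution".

in0=1 in1=1 in2=0

n3 = n2 ⊼ in1 must be 0, so both n2 = 1 and in1 = 1.
Check with in0=1 in1=1 in2=0:
n1 = in2 ∧ in0 = 0 ∧ 1 = 0
n2 = in2 ⊼ n1 = 0 ⊼ 0 = 1
n3 = n2 ⊼ in1 = 1 ⊼ 1 = 0
So n3 = 0 as required.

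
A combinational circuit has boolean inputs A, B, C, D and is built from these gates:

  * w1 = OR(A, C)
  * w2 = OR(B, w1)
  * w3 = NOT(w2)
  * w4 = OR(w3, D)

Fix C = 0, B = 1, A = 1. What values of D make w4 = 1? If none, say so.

D=1

Check with C = 0, B = 1, A = 1 and D=1:
w1 = OR(A, C) = OR(1, 0) = 1
w2 = OR(B, w1) = OR(1, 1) = 1
w3 = NOT(w2) = NOT 1 = 0
w4 = OR(w3, D) = OR(0, 1) = 1
So w4 = 1.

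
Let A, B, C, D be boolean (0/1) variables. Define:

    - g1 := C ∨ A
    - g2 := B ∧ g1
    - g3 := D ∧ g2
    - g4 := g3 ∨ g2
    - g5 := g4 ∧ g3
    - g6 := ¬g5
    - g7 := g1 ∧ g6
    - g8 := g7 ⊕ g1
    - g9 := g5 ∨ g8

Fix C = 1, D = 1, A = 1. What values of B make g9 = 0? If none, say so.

Check with C = 1, D = 1, A = 1 and B=0:
g1 = C ∨ A = 1 ∨ 1 = 1
g2 = B ∧ g1 = 0 ∧ 1 = 0
g3 = D ∧ g2 = 1 ∧ 0 = 0
g4 = g3 ∨ g2 = 0 ∨ 0 = 0
g5 = g4 ∧ g3 = 0 ∧ 0 = 0
g6 = ¬g5 = ¬0 = 1
g7 = g1 ∧ g6 = 1 ∧ 1 = 1
g8 = g7 ⊕ g1 = 1 ⊕ 1 = 0
g9 = g5 ∨ g8 = 0 ∨ 0 = 0
So g9 = 0.

B=0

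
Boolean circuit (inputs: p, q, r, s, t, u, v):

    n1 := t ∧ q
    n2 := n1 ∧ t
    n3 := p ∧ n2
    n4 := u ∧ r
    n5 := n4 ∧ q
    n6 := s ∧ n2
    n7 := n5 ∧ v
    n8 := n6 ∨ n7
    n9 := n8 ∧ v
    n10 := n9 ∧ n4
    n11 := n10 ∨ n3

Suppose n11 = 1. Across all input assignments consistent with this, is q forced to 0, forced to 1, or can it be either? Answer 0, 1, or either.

1

n11 = n10 ∨ n3 must be 1, so at least one of n10, n3 is 1.
Every assignment with n11 = 1 has q = 1; there are 22 such assignment(s).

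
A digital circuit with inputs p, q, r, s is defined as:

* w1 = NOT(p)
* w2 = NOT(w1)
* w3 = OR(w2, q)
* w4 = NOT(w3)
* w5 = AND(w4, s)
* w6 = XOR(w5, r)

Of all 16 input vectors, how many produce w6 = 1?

w6 = XOR(w5, r) must be 1, so w5 and r differ.
Enumerating the 16 input combinations, 8 give w6 = 1 and 8 give w6 = 0.

8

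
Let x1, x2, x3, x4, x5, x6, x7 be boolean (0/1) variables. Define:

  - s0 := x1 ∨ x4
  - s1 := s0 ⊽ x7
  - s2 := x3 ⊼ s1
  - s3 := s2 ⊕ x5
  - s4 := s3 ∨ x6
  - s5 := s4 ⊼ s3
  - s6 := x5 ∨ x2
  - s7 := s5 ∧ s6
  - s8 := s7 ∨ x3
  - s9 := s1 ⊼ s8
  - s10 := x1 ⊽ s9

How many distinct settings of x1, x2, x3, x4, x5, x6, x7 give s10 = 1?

12

s10 = x1 ⊽ s9 must be 1, so both x1 = 0 and s9 = 0.
s9 = s1 ⊼ s8 must be 0, so both s1 = 1 and s8 = 1.
s1 = s0 ⊽ x7 must be 1, so both s0 = 0 and x7 = 0.
Enumerating the 128 input combinations, 12 give s10 = 1 and 116 give s10 = 0.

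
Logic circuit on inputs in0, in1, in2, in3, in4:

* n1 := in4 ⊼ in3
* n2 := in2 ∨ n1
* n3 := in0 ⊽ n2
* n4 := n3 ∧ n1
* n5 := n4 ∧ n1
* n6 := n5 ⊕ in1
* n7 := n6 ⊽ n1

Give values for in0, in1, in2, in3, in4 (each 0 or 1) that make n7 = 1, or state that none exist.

in0=0 in1=0 in2=1 in3=1 in4=1

Check with in0=0 in1=0 in2=1 in3=1 in4=1:
n1 = in4 ⊼ in3 = 1 ⊼ 1 = 0
n2 = in2 ∨ n1 = 1 ∨ 0 = 1
n3 = in0 ⊽ n2 = 0 ⊽ 1 = 0
n4 = n3 ∧ n1 = 0 ∧ 0 = 0
n5 = n4 ∧ n1 = 0 ∧ 0 = 0
n6 = n5 ⊕ in1 = 0 ⊕ 0 = 0
n7 = n6 ⊽ n1 = 0 ⊽ 0 = 1
So n7 = 1 as required.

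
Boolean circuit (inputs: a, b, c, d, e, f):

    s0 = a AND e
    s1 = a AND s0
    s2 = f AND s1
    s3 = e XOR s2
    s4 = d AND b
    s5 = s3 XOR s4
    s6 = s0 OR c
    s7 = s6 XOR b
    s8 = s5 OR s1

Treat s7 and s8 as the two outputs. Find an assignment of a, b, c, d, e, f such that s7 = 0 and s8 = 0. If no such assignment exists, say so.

Check with a=1, b=1, c=1, d=0, e=0, f=1:
s0 = a AND e = 1 AND 0 = 0
s1 = a AND s0 = 1 AND 0 = 0
s2 = f AND s1 = 1 AND 0 = 0
s3 = e XOR s2 = 0 XOR 0 = 0
s4 = d AND b = 0 AND 1 = 0
s5 = s3 XOR s4 = 0 XOR 0 = 0
s6 = s0 OR c = 0 OR 1 = 1
s7 = s6 XOR b = 1 XOR 1 = 0
s8 = s5 OR s1 = 0 OR 0 = 0
So s7 = 0 and s8 = 0.

a=1, b=1, c=1, d=0, e=0, f=1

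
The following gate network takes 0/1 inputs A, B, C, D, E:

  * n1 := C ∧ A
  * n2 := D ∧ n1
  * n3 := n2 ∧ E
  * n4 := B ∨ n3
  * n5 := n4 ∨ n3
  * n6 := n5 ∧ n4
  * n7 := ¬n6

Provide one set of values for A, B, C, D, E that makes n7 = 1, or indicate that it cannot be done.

Check with A=1, B=0, C=0, D=0, E=0:
n1 = C ∧ A = 0 ∧ 1 = 0
n2 = D ∧ n1 = 0 ∧ 0 = 0
n3 = n2 ∧ E = 0 ∧ 0 = 0
n4 = B ∨ n3 = 0 ∨ 0 = 0
n5 = n4 ∨ n3 = 0 ∨ 0 = 0
n6 = n5 ∧ n4 = 0 ∧ 0 = 0
n7 = ¬n6 = ¬0 = 1
So n7 = 1 as required.

A=1, B=0, C=0, D=0, E=0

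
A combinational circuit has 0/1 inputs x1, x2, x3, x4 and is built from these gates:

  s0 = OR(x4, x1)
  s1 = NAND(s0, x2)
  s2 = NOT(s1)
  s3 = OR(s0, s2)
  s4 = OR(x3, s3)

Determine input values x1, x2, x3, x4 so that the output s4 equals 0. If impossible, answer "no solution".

s4 = OR(x3, s3) must be 0, so both x3 = 0 and s3 = 0.
Check with x1=0, x2=1, x3=0, x4=0:
s0 = OR(x4, x1) = OR(0, 0) = 0
s1 = NAND(s0, x2) = NAND(0, 1) = 1
s2 = NOT(s1) = NOT 1 = 0
s3 = OR(s0, s2) = OR(0, 0) = 0
s4 = OR(x3, s3) = OR(0, 0) = 0
So s4 = 0 as required.

x1=0, x2=1, x3=0, x4=0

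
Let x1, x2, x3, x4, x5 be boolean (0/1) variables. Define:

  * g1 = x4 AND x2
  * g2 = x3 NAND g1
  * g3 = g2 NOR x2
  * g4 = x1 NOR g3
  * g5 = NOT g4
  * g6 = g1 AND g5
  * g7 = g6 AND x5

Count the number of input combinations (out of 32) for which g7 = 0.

g7 = g6 AND x5 must be 0, so at least one of g6, x5 is 0.
Enumerating the 32 input combinations, 30 give g7 = 0 and 2 give g7 = 1.

30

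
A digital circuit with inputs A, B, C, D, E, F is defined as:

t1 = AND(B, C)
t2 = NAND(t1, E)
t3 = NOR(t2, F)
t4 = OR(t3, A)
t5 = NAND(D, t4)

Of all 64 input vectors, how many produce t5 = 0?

17

t5 = NAND(D, t4) must be 0, so both D = 1 and t4 = 1.
t4 = OR(t3, A) must be 1, so at least one of t3, A is 1.
Enumerating the 64 input combinations, 17 give t5 = 0 and 47 give t5 = 1.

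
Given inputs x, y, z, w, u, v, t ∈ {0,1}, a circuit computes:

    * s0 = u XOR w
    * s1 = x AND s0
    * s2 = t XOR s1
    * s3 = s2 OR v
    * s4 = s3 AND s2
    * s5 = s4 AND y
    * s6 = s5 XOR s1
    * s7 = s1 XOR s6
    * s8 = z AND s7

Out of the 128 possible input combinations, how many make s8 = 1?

s8 = z AND s7 must be 1, so both z = 1 and s7 = 1.
Enumerating the 128 input combinations, 16 give s8 = 1 and 112 give s8 = 0.

16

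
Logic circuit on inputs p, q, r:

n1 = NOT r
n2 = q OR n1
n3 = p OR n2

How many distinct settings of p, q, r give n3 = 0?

n3 = p OR n2 must be 0, so both p = 0 and n2 = 0.
Enumerating the 8 input combinations, 1 give n3 = 0 and 7 give n3 = 1.

1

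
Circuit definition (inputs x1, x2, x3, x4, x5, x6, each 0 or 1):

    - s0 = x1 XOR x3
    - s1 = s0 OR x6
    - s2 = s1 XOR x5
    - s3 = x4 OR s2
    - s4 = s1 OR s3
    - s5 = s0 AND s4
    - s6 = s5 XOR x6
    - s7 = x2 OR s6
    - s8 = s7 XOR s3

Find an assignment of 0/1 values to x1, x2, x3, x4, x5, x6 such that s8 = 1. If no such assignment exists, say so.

s8 = s7 XOR s3 must be 1, so s7 and s3 differ.
Check with x1=1 x2=1 x3=1 x4=0 x5=1 x6=1:
s0 = x1 XOR x3 = 1 XOR 1 = 0
s1 = s0 OR x6 = 0 OR 1 = 1
s2 = s1 XOR x5 = 1 XOR 1 = 0
s3 = x4 OR s2 = 0 OR 0 = 0
s4 = s1 OR s3 = 1 OR 0 = 1
s5 = s0 AND s4 = 0 AND 1 = 0
s6 = s5 XOR x6 = 0 XOR 1 = 1
s7 = x2 OR s6 = 1 OR 1 = 1
s8 = s7 XOR s3 = 1 XOR 0 = 1
So s8 = 1 as required.

x1=1 x2=1 x3=1 x4=0 x5=1 x6=1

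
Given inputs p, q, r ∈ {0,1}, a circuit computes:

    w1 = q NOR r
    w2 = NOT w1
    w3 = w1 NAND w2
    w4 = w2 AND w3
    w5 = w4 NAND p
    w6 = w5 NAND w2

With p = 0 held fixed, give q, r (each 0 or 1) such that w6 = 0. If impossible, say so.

w6 = w5 NAND w2 must be 0, so both w5 = 1 and w2 = 1.
w5 = w4 NAND p must be 1, so at least one of w4, p is 0.
Check with p = 0 and q=1, r=0:
w1 = q NOR r = 1 NOR 0 = 0
w2 = NOT w1 = NOT 0 = 1
w3 = w1 NAND w2 = 0 NAND 1 = 1
w4 = w2 AND w3 = 1 AND 1 = 1
w5 = w4 NAND p = 1 NAND 0 = 1
w6 = w5 NAND w2 = 1 NAND 1 = 0
So w6 = 0.

q=1, r=0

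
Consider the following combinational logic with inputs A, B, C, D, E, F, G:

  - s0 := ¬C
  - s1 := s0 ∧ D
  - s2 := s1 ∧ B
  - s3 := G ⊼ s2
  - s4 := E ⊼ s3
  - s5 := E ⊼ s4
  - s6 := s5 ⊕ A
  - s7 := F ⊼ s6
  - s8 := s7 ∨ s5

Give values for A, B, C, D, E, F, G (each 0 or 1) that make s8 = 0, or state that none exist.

A=1, B=1, C=0, D=1, E=1, F=1, G=1

Check with A=1, B=1, C=0, D=1, E=1, F=1, G=1:
s0 = ¬C = ¬0 = 1
s1 = s0 ∧ D = 1 ∧ 1 = 1
s2 = s1 ∧ B = 1 ∧ 1 = 1
s3 = G ⊼ s2 = 1 ⊼ 1 = 0
s4 = E ⊼ s3 = 1 ⊼ 0 = 1
s5 = E ⊼ s4 = 1 ⊼ 1 = 0
s6 = s5 ⊕ A = 0 ⊕ 1 = 1
s7 = F ⊼ s6 = 1 ⊼ 1 = 0
s8 = s7 ∨ s5 = 0 ∨ 0 = 0
So s8 = 0 as required.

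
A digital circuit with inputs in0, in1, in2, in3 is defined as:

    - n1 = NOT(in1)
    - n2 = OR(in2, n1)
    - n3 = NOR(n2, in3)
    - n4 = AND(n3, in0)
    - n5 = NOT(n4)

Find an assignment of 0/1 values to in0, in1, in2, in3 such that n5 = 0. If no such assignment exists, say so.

in0=1, in1=1, in2=0, in3=0

Check with in0=1, in1=1, in2=0, in3=0:
n1 = NOT(in1) = NOT 1 = 0
n2 = OR(in2, n1) = OR(0, 0) = 0
n3 = NOR(n2, in3) = NOR(0, 0) = 1
n4 = AND(n3, in0) = AND(1, 1) = 1
n5 = NOT(n4) = NOT 1 = 0
So n5 = 0 as required.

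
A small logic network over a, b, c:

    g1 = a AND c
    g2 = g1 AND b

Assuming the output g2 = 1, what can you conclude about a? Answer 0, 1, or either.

1

g2 = g1 AND b must be 1, so both g1 = 1 and b = 1.
Every assignment with g2 = 1 has a = 1; there are 1 such assignment(s).
  a=1, b=1, c=1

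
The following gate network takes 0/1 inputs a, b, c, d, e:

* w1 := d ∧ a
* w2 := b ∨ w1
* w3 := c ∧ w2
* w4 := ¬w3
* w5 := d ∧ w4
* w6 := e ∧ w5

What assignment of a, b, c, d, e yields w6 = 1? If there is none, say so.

a=1, b=0, c=0, d=1, e=1

Check with a=1, b=0, c=0, d=1, e=1:
w1 = d ∧ a = 1 ∧ 1 = 1
w2 = b ∨ w1 = 0 ∨ 1 = 1
w3 = c ∧ w2 = 0 ∧ 1 = 0
w4 = ¬w3 = ¬0 = 1
w5 = d ∧ w4 = 1 ∧ 1 = 1
w6 = e ∧ w5 = 1 ∧ 1 = 1
So w6 = 1 as required.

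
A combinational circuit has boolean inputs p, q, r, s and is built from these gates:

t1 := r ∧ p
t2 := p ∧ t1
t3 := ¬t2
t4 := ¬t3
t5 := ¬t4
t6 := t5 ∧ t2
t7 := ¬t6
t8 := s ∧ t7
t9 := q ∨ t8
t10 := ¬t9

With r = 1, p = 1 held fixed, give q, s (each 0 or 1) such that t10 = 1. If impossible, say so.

t10 = ¬t9 must be 1, so t9 = 0.
t9 = q ∨ t8 must be 0, so both q = 0 and t8 = 0.
Check with r = 1, p = 1 and q=0, s=0:
t1 = r ∧ p = 1 ∧ 1 = 1
t2 = p ∧ t1 = 1 ∧ 1 = 1
t3 = ¬t2 = ¬1 = 0
t4 = ¬t3 = ¬0 = 1
t5 = ¬t4 = ¬1 = 0
t6 = t5 ∧ t2 = 0 ∧ 1 = 0
t7 = ¬t6 = ¬0 = 1
t8 = s ∧ t7 = 0 ∧ 1 = 0
t9 = q ∨ t8 = 0 ∨ 0 = 0
t10 = ¬t9 = ¬0 = 1
So t10 = 1.

q=0, s=0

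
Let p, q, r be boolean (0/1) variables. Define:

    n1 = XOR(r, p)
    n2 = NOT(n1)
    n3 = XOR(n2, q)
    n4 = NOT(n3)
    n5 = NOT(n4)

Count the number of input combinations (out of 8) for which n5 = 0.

n5 = NOT(n4) must be 0, so n4 = 1.
n4 = NOT(n3) must be 1, so n3 = 0.
n3 = XOR(n2, q) must be 0, so n2 and q are equal.
Satisfying assignments:
  p=0, q=0, r=1
  p=0, q=1, r=0
  p=1, q=0, r=0
  p=1, q=1, r=1

4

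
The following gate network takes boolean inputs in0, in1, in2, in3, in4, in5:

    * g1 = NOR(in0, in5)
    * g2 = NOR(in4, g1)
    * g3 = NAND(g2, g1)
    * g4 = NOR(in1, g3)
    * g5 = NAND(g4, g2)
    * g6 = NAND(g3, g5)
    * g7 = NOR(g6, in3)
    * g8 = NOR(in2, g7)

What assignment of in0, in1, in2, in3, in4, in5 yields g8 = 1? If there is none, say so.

g8 = NOR(in2, g7) must be 1, so both in2 = 0 and g7 = 0.
g7 = NOR(g6, in3) must be 0, so at least one of g6, in3 is 1.
Check with in0=1 in1=0 in2=0 in3=1 in4=0 in5=0:
g1 = NOR(in0, in5) = NOR(1, 0) = 0
g2 = NOR(in4, g1) = NOR(0, 0) = 1
g3 = NAND(g2, g1) = NAND(1, 0) = 1
g4 = NOR(in1, g3) = NOR(0, 1) = 0
g5 = NAND(g4, g2) = NAND(0, 1) = 1
g6 = NAND(g3, g5) = NAND(1, 1) = 0
g7 = NOR(g6, in3) = NOR(0, 1) = 0
g8 = NOR(in2, g7) = NOR(0, 0) = 1
So g8 = 1 as required.

in0=1 in1=0 in2=0 in3=1 in4=0 in5=0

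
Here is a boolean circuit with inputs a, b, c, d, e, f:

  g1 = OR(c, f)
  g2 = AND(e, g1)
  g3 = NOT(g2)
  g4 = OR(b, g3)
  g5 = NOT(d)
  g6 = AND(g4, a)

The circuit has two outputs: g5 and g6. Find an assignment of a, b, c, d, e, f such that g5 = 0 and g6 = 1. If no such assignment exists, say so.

a=1 b=0 c=0 d=1 e=1 f=0

Check with a=1 b=0 c=0 d=1 e=1 f=0:
g1 = OR(c, f) = OR(0, 0) = 0
g2 = AND(e, g1) = AND(1, 0) = 0
g3 = NOT(g2) = NOT 0 = 1
g4 = OR(b, g3) = OR(0, 1) = 1
g5 = NOT(d) = NOT 1 = 0
g6 = AND(g4, a) = AND(1, 1) = 1
So g5 = 0 and g6 = 1.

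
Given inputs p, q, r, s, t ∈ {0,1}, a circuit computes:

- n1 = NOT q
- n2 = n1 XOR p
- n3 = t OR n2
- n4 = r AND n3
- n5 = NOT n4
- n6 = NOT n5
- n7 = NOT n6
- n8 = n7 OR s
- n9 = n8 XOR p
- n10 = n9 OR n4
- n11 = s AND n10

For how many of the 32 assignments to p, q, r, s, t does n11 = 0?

n11 = s AND n10 must be 0, so at least one of s, n10 is 0.
Enumerating the 32 input combinations, 21 give n11 = 0 and 11 give n11 = 1.

21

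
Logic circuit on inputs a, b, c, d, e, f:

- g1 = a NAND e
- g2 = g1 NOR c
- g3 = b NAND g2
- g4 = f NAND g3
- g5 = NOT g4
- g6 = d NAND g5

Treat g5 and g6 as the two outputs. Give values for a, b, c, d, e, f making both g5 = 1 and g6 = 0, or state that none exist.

a=0, b=0, c=0, d=1, e=1, f=1

Check with a=0, b=0, c=0, d=1, e=1, f=1:
g1 = a NAND e = 0 NAND 1 = 1
g2 = g1 NOR c = 1 NOR 0 = 0
g3 = b NAND g2 = 0 NAND 0 = 1
g4 = f NAND g3 = 1 NAND 1 = 0
g5 = NOT g4 = NOT 0 = 1
g6 = d NAND g5 = 1 NAND 1 = 0
So g5 = 1 and g6 = 0.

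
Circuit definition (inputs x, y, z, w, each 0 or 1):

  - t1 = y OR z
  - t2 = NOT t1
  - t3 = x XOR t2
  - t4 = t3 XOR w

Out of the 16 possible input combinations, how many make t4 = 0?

8

t4 = t3 XOR w must be 0, so t3 and w are equal.
Enumerating the 16 input combinations, 8 give t4 = 0 and 8 give t4 = 1.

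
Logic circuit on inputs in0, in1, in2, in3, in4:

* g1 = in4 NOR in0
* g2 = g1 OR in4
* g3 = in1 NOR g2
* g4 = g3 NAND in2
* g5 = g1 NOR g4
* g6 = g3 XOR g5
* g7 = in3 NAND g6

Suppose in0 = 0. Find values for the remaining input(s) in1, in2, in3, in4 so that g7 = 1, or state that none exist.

in1=0 in2=1 in3=1 in4=0

g7 = in3 NAND g6 must be 1, so at least one of in3, g6 is 0.
Check with in0 = 0 and in1=0, in2=1, in3=1, in4=0:
g1 = in4 NOR in0 = 0 NOR 0 = 1
g2 = g1 OR in4 = 1 OR 0 = 1
g3 = in1 NOR g2 = 0 NOR 1 = 0
g4 = g3 NAND in2 = 0 NAND 1 = 1
g5 = g1 NOR g4 = 1 NOR 1 = 0
g6 = g3 XOR g5 = 0 XOR 0 = 0
g7 = in3 NAND g6 = 1 NAND 0 = 1
So g7 = 1.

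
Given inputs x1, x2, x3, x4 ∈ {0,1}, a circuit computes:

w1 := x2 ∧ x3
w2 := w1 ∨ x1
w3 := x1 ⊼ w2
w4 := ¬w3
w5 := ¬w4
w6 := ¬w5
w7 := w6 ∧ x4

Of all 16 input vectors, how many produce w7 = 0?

w7 = w6 ∧ x4 must be 0, so at least one of w6, x4 is 0.
Enumerating the 16 input combinations, 12 give w7 = 0 and 4 give w7 = 1.

12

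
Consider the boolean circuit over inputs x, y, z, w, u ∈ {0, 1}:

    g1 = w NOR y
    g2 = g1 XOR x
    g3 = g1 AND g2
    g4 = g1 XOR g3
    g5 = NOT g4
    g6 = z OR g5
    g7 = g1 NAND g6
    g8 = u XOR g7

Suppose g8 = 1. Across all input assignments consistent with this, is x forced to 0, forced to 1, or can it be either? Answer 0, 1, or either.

Both values of x occur among assignments with g8 = 1:
  x=0: x=0, y=0, z=0, w=0, u=1
  x=1: x=1, y=0, z=0, w=0, u=0

either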